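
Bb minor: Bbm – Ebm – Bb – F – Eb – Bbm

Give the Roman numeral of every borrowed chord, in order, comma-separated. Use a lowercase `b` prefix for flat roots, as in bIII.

I, IV

Bb minor has the diatonic set Bbm, Cdim, Db, Ebm, F, Gb, Ab (with V from harmonic minor). Bbm, Ebm and F all belong to that set. But Bb (Bb–D–F) is foreign: the diatonic i on degree 1 is Bbm, whereas Bb comes from Bb major. It is labeled I. But Eb (Eb–G–Bb) is foreign: the diatonic iv on degree 4 is Ebm, whereas Eb comes from Bb major. It is labeled IV.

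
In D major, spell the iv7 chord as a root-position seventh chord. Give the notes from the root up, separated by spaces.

G Bb D F

iv7 is built on scale degree 4, which is G in both D major and its parallel. Stacking thirds in D minor on G gives G–Bb–D–F.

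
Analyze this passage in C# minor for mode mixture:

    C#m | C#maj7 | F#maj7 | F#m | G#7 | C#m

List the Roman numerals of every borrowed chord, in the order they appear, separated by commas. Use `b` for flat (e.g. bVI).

Imaj7, IVmaj7

The diatonic triads in C# minor (with V from harmonic minor) are C#m, D#dim, E, F#m, G#, A, B. C#m, F#m and G#7 are all diatonic. C#maj7 (C#–E#–G#–B#) is not: scale degree 1 in C# minor carries C#m (i). In C# major the chord on that degree is C#maj7, so here it functions as Imaj7, borrowed from the parallel major. F#maj7 (F#–A#–C#–E#) is not: scale degree 4 in C# minor carries F#m (iv). In C# major the chord on that degree is F#maj7, so here it functions as IVmaj7, borrowed from the parallel major.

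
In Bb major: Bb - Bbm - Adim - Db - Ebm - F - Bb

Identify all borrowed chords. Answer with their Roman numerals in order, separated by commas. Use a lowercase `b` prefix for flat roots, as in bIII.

In Bb major the diatonic chords are Bb, Cm, Dm, Eb, F, Gm, Adim. Bb, Adim and F all belong to that set. Bbm (Bb–Db–F) is not: scale degree 1 in Bb major carries Bb (I). In Bb minor the chord on that degree is Bbm, so here it functions as i, borrowed from the parallel minor. Db (Db–F–Ab) is not: scale degree 3 in Bb major carries Dm (iii). In Bb minor the chord on that degree is Db, so here it functions as bIII, borrowed from the parallel minor. Ebm (Eb–Gb–Bb) doesn't fit — on degree 4 Bb major would have Eb (IV). Ebm is the degree-4 chord of Bb minor, so it is the borrowed iv.

i, bIII, iv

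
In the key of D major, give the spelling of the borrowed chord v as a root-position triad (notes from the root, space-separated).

The root, A, is scale degree 5 — the same note in D major and D minor; only the chord quality changes. In D minor the chord on A is A–C–E.

A C E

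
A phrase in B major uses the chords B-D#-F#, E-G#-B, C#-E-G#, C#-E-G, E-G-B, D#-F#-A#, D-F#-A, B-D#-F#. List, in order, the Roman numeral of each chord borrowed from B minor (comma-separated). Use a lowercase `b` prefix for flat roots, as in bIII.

In B major the diatonic chords are B, C#m, D#m, E, F#, G#m, A#dim. B–D#–F# = B, E–G#–B = E, C#–E–G# = C#m and D#–F#–A# = D#m all belong to that set. But C#–E–G is foreign: the diatonic ii on degree 2 is C#m, whereas C#dim comes from B minor. It is labeled ii°. But E–G–B is foreign: the diatonic IV on degree 4 is E, whereas Em comes from B minor. It is labeled iv. But D–F#–A is foreign: the diatonic iii on degree 3 is D#m, whereas D comes from B minor. It is labeled bIII.

ii°, iv, bIII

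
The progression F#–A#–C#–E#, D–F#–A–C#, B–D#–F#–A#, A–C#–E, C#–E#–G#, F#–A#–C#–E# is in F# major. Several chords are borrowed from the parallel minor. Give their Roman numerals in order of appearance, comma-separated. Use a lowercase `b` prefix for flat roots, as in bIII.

F# major has the diatonic set F#, G#m, A#m, B, C#, D#m, E#dim. Of the given chords, F#–A#–C#–E# = F#maj7, B–D#–F#–A# = Bmaj7 and C#–E#–G# = C# are diatonic. D–F#–A–C# doesn't fit — on degree 6 F# major would have D#m (vi). Dmaj7 is the degree-6 chord of F# minor, so it is the borrowed bVImaj7. But A–C#–E is foreign: the diatonic iii on degree 3 is A#m, whereas A comes from F# minor. It is labeled bIII.

bVImaj7, bIII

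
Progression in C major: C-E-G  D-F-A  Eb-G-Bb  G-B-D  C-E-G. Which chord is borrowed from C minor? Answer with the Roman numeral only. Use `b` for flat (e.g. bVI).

bIII

In C major the diatonic chords are C, Dm, Em, F, G, Am, Bdim. C–E–G = C, D–F–A = Dm and G–B–D = G are all diatonic. Eb–G–Bb doesn't fit — on degree 3 C major would have Em (iii). Eb is the degree-3 chord of C minor, so it is the borrowed bIII.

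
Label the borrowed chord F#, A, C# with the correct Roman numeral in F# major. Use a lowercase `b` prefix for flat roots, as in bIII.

i

The root F# is the diatonic 1st degree of F# major; the borrowing shows in the chord quality. F#–A–C# is a minor chord — the form found in F# minor, not the diatonic I (F#). Borrowed into F# major it is written i.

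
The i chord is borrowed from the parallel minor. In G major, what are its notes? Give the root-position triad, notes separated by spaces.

G Bb D

The root, G, is scale degree 1 — the same note in G major and G minor; only the chord quality changes. Stacking thirds in G minor on G gives G–Bb–D.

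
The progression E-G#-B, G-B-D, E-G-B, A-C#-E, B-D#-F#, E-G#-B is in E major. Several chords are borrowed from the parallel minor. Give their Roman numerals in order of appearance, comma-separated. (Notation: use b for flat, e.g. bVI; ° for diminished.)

bIII, i

In E major the diatonic chords are E, F#m, G#m, A, B, C#m, D#dim. E–G#–B = E, A–C#–E = A and B–D#–F# = B are all diatonic. G–B–D doesn't fit — on degree 3 E major would have G#m (iii). G is the degree-3 chord of E minor, so it is the borrowed bIII. E–G–B is not: scale degree 1 in E major carries E (I). In E minor the chord on that degree is Em, so here it functions as i, borrowed from the parallel minor.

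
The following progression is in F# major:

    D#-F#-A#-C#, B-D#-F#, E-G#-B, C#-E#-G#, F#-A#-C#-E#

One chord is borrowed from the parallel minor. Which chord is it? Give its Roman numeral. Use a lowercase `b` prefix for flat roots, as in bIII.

F# major has the diatonic set F#, G#m, A#m, B, C#, D#m, E#dim. D#–F#–A#–C# = D#m7, B–D#–F# = B, C#–E#–G# = C# and F#–A#–C#–E# = F#maj7 all belong to that set. But E–G#–B is foreign: the diatonic vii° on degree 7 is E#dim, whereas E comes from F# minor. It is labeled bVII.

bVII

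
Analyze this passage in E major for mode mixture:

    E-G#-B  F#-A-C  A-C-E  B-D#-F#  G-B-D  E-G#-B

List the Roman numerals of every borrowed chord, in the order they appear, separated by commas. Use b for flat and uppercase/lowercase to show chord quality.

ii°, iv, bIII

The diatonic triads in E major are E, F#m, G#m, A, B, C#m, D#dim. Of the given chords, E–G#–B = E and B–D#–F# = B are diatonic. But F#–A–C is foreign: the diatonic ii on degree 2 is F#m, whereas F#dim comes from E minor. It is labeled ii°. A–C–E doesn't fit — on degree 4 E major would have A (IV). Am is the degree-4 chord of E minor, so it is the borrowed iv. G–B–D is not: scale degree 3 in E major carries G#m (iii). In E minor the chord on that degree is G, so here it functions as bIII, borrowed from the parallel minor.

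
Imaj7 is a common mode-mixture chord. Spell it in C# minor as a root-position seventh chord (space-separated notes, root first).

The root, C#, is scale degree 1 — the same note in C# minor and C# major; only the chord quality changes. Building the major-seventh chord from the parallel major on C#: C#–E#–G#–B#.

C# E# G# B#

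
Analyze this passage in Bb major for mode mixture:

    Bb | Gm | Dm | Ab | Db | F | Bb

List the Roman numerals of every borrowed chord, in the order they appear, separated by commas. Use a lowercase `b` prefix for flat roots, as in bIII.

The diatonic triads in Bb major are Bb, Cm, Dm, Eb, F, Gm, Adim. Bb, Gm, Dm and F are all diatonic. Ab (Ab–C–Eb) doesn't fit — on degree 7 Bb major would have Adim (vii°). Ab is the degree-7 chord of Bb minor, so it is the borrowed bVII. Db (Db–F–Ab) doesn't fit — on degree 3 Bb major would have Dm (iii). Db is the degree-3 chord of Bb minor, so it is the borrowed bIII.

bVII, bIII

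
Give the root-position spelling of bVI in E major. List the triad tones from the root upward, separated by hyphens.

The root of bVI is the lowered 6th degree: C# becomes C. Stacking thirds in E minor on C gives C–E–G.

C-E-G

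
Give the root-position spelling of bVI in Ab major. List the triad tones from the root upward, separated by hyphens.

Fb-Ab-Cb

Scale degree 6 in Ab major is F. bVI uses the lowered form, Fb, taken from Ab minor. In Ab minor the chord on Fb is Fb–Ab–Cb.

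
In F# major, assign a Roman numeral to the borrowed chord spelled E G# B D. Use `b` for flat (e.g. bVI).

In F# major scale degree 7 is E#; E is its lowered form, from F# minor. E–G#–B–D is a dominant-seventh chord — the form found in F# minor, not the diatonic vii° (E#dim). Borrowed into F# major it is written bVII7.

bVII7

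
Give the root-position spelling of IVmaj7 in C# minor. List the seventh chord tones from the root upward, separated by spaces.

F# A# C# E#

The root, F#, is scale degree 4 — the same note in C# minor and C# major; only the chord quality changes. Building the major-seventh chord from the parallel major on F#: F#–A#–C#–E#.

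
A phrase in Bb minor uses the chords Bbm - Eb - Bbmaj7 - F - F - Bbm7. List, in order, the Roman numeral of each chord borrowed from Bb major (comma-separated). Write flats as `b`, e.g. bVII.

The diatonic triads in Bb minor (with V from harmonic minor) are Bbm, Cdim, Db, Ebm, F, Gb, Ab. Bbm, F and Bbm7 are all diatonic. But Eb (Eb–G–Bb) is foreign: the diatonic iv on degree 4 is Ebm, whereas Eb comes from Bb major. It is labeled IV. Bbmaj7 (Bb–D–F–A) is not: scale degree 1 in Bb minor carries Bbm (i). In Bb major the chord on that degree is Bbmaj7, so here it functions as Imaj7, borrowed from the parallel major.

IV, Imaj7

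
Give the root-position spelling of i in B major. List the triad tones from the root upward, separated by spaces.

B D F#

The root, B, is scale degree 1 — the same note in B major and B minor; only the chord quality changes. Stacking thirds in B minor on B gives B–D–F#.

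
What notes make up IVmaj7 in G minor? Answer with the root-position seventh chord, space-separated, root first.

C E G B

IVmaj7 is built on scale degree 4, which is C in both G minor and its parallel. In G major the chord on C is C–E–G–B.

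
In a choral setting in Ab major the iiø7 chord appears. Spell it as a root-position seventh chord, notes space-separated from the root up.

The root, Bb, is scale degree 2 — the same note in Ab major and Ab minor; only the chord quality changes. In Ab minor the chord on Bb is Bb–Db–Fb–Ab.

Bb Db Fb Ab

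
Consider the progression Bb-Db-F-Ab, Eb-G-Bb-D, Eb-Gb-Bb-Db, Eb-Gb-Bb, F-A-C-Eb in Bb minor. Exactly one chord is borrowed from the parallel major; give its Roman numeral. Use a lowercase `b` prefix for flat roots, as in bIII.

IVmaj7

The diatonic triads in Bb minor (with V from harmonic minor) are Bbm, Cdim, Db, Ebm, F, Gb, Ab. Bb–Db–F–Ab = Bbm7, Eb–Gb–Bb–Db = Ebm7, Eb–Gb–Bb = Ebm and F–A–C–Eb = F7 are all diatonic. But Eb–G–Bb–D is foreign: the diatonic iv on degree 4 is Ebm, whereas Ebmaj7 comes from Bb major. It is labeled IVmaj7.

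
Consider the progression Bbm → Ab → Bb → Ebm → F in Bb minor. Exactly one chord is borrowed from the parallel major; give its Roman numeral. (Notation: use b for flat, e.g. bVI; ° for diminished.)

I

The diatonic triads in Bb minor (with V from harmonic minor) are Bbm, Cdim, Db, Ebm, F, Gb, Ab. Bbm, Ab, Ebm and F all belong to that set. Bb (Bb–D–F) doesn't fit — on degree 1 Bb minor would have Bbm (i). Bb is the degree-1 chord of Bb major, so it is the borrowed I.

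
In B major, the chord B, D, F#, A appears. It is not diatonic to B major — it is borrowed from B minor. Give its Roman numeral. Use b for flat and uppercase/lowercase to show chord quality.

B is scale degree 1 in B major. Diatonically B major has B (I) on that degree; B–D–F#–A is instead the minor-seventh chord native to B minor, so it takes the label i7.

i7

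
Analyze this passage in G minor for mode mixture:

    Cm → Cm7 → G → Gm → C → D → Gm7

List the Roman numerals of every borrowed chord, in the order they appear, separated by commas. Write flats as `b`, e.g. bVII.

I, IV

G minor has the diatonic set Gm, Adim, Bb, Cm, D, Eb, F (with V from harmonic minor). Cm, Cm7, Gm, D and Gm7 all belong to that set. G (G–B–D) is not: scale degree 1 in G minor carries Gm (i). In G major the chord on that degree is G, so here it functions as I, borrowed from the parallel major. But C (C–E–G) is foreign: the diatonic iv on degree 4 is Cm, whereas C comes from G major. It is labeled IV.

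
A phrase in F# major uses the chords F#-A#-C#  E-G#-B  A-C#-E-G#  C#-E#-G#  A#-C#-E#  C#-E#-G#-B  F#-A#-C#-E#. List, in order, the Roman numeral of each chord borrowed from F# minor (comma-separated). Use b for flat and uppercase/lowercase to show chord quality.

bVII, bIIImaj7

F# major has the diatonic set F#, G#m, A#m, B, C#, D#m, E#dim. Of the given chords, F#–A#–C# = F#, C#–E#–G# = C#, A#–C#–E# = A#m, C#–E#–G#–B = C#7 and F#–A#–C#–E# = F#maj7 are diatonic. But E–G#–B is foreign: the diatonic vii° on degree 7 is E#dim, whereas E comes from F# minor. It is labeled bVII. A–C#–E–G# doesn't fit — on degree 3 F# major would have A#m (iii). Amaj7 is the degree-3 chord of F# minor, so it is the borrowed bIIImaj7.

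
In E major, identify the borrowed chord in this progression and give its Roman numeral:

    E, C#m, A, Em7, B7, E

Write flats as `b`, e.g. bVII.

i7

E major has the diatonic set E, F#m, G#m, A, B, C#m, D#dim. Of the given chords, E, C#m, A and B7 are diatonic. Em7 (E–G–B–D) is not: scale degree 1 in E major carries E (I). In E minor the chord on that degree is Em7, so here it functions as i7, borrowed from the parallel minor.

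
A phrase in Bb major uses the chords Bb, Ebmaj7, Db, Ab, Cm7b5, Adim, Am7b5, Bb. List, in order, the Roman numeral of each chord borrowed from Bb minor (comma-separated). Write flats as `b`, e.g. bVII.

In Bb major the diatonic chords are Bb, Cm, Dm, Eb, F, Gm, Adim. Bb, Ebmaj7, Adim and Am7b5 are all diatonic. Db (Db–F–Ab) is not: scale degree 3 in Bb major carries Dm (iii). In Bb minor the chord on that degree is Db, so here it functions as bIII, borrowed from the parallel minor. But Ab (Ab–C–Eb) is foreign: the diatonic vii° on degree 7 is Adim, whereas Ab comes from Bb minor. It is labeled bVII. But Cm7b5 (C–Eb–Gb–Bb) is foreign: the diatonic ii on degree 2 is Cm, whereas Cm7b5 comes from Bb minor. It is labeled iiø7.

bIII, bVII, iiø7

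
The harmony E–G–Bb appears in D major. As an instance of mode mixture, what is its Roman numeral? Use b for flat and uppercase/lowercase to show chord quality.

E is scale degree 2 in D major. E–G–Bb is a diminished chord — the form found in D minor, not the diatonic ii (Em). Borrowed into D major it is written ii°.

ii°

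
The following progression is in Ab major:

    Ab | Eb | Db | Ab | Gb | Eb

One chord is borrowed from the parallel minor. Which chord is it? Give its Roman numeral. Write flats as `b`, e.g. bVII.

bVII

Ab major has the diatonic set Ab, Bbm, Cm, Db, Eb, Fm, Gdim. Ab, Eb and Db all belong to that set. But Gb (Gb–Bb–Db) is foreign: the diatonic vii° on degree 7 is Gdim, whereas Gb comes from Ab minor. It is labeled bVII.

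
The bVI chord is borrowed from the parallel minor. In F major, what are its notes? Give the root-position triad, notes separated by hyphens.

bVI is built on the lowered scale degree 6. In F major degree 6 is D; lowered it becomes Db. In F minor the chord on Db is Db–F–Ab.

Db-F-Ab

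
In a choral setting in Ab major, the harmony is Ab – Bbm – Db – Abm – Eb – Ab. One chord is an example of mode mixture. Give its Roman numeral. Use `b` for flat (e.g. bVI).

i

In Ab major the diatonic chords are Ab, Bbm, Cm, Db, Eb, Fm, Gdim. Ab, Bbm, Db and Eb all belong to that set. But Abm (Ab–Cb–Eb) is foreign: the diatonic I on degree 1 is Ab, whereas Abm comes from Ab minor. It is labeled i.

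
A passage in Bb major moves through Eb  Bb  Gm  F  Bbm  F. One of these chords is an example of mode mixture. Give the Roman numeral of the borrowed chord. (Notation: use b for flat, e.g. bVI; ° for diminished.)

In Bb major the diatonic chords are Bb, Cm, Dm, Eb, F, Gm, Adim. Eb, Bb, Gm and F are all diatonic. Bbm (Bb–Db–F) doesn't fit — on degree 1 Bb major would have Bb (I). Bbm is the degree-1 chord of Bb minor, so it is the borrowed i.

i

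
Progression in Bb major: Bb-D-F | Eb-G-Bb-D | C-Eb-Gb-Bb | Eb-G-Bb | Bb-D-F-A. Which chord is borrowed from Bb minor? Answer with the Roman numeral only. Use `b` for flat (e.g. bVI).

Bb major has the diatonic set Bb, Cm, Dm, Eb, F, Gm, Adim. Bb–D–F = Bb, Eb–G–Bb–D = Ebmaj7, Eb–G–Bb = Eb and Bb–D–F–A = Bbmaj7 are all diatonic. But C–Eb–Gb–Bb is foreign: the diatonic ii on degree 2 is Cm, whereas Cm7b5 comes from Bb minor. It is labeled iiø7.

iiø7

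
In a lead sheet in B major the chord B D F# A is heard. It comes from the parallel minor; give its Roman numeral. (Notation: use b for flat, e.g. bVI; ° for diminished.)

The root B is the diatonic 1st degree of B major; the borrowing shows in the chord quality. Diatonically B major has B (I) on that degree; B–D–F#–A is instead the minor-seventh chord native to B minor, so it takes the label i7.

i7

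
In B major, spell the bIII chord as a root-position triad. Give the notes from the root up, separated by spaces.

The root of bIII is the lowered 3rd degree: D# becomes D. Stacking thirds in B minor on D gives D–F#–A.

D F# A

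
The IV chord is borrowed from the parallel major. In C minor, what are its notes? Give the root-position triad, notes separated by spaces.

F A C

IV is built on scale degree 4, which is F in both C minor and its parallel. Building the major chord from the parallel major on F: F–A–C.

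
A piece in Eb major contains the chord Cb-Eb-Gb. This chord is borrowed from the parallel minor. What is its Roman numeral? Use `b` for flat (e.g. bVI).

Cb is the lowered form of scale degree 6 in Eb major (the diatonic degree 6 is C). The diatonic chord on degree 6 would be Cm (vi), but Cb–Eb–Gb is the major chord from Eb minor. As a borrowed chord it is labeled bVI.

bVI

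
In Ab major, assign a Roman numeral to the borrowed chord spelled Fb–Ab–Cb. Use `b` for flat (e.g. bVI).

In Ab major scale degree 6 is F; Fb is its lowered form, from Ab minor. Fb–Ab–Cb is a major chord — the form found in Ab minor, not the diatonic vi (Fm). Borrowed into Ab major it is written bVI.

bVI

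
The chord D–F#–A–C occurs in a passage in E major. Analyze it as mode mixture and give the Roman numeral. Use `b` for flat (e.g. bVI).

The root D is the lowered 7th scale degree — diatonically E major has D# there. The diatonic chord on degree 7 would be D#dim (vii°), but D–F#–A–C is the dominant-seventh chord from E minor. As a borrowed chord it is labeled bVII7.

bVII7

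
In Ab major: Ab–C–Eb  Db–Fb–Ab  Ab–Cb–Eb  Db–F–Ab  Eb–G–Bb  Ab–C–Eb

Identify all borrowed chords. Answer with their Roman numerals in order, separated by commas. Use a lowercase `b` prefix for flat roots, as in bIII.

iv, i

In Ab major the diatonic chords are Ab, Bbm, Cm, Db, Eb, Fm, Gdim. Ab–C–Eb = Ab, Db–F–Ab = Db and Eb–G–Bb = Eb all belong to that set. But Db–Fb–Ab is foreign: the diatonic IV on degree 4 is Db, whereas Dbm comes from Ab minor. It is labeled iv. Ab–Cb–Eb doesn't fit — on degree 1 Ab major would have Ab (I). Abm is the degree-1 chord of Ab minor, so it is the borrowed i.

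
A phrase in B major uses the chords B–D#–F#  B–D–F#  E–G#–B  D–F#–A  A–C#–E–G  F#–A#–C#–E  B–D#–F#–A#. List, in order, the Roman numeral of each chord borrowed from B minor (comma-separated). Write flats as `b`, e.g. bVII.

i, bIII, bVII7

B major has the diatonic set B, C#m, D#m, E, F#, G#m, A#dim. B–D#–F# = B, E–G#–B = E, F#–A#–C#–E = F#7 and B–D#–F#–A# = Bmaj7 all belong to that set. B–D–F# doesn't fit — on degree 1 B major would have B (I). Bm is the degree-1 chord of B minor, so it is the borrowed i. D–F#–A doesn't fit — on degree 3 B major would have D#m (iii). D is the degree-3 chord of B minor, so it is the borrowed bIII. A–C#–E–G is not: scale degree 7 in B major carries A#dim (vii°). In B minor the chord on that degree is A7, so here it functions as bVII7, borrowed from the parallel minor.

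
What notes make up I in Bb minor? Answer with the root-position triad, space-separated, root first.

I is built on scale degree 1, which is Bb in both Bb minor and its parallel. In Bb major the chord on Bb is Bb–D–F.

Bb D F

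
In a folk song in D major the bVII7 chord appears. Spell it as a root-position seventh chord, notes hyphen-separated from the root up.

bVII7 is built on the lowered scale degree 7. In D major degree 7 is C#; lowered it becomes C. In D minor the chord on C is C–E–G–Bb.

C-E-G-Bb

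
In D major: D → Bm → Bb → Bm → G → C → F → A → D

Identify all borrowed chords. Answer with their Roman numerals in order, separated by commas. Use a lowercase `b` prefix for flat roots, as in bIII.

In D major the diatonic chords are D, Em, F#m, G, A, Bm, C#dim. D, Bm, G and A are all diatonic. But Bb (Bb–D–F) is foreign: the diatonic vi on degree 6 is Bm, whereas Bb comes from D minor. It is labeled bVI. C (C–E–G) is not: scale degree 7 in D major carries C#dim (vii°). In D minor the chord on that degree is C, so here it functions as bVII, borrowed from the parallel minor. F (F–A–C) doesn't fit — on degree 3 D major would have F#m (iii). F is the degree-3 chord of D minor, so it is the borrowed bIII.

bVI, bVII, bIII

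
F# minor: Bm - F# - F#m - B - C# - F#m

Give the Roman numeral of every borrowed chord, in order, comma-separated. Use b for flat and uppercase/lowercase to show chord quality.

In F# minor (with V from harmonic minor) the diatonic chords are F#m, G#dim, A, Bm, C#, D, E. Bm, F#m and C# are all diatonic. F# (F#–A#–C#) is not: scale degree 1 in F# minor carries F#m (i). In F# major the chord on that degree is F#, so here it functions as I, borrowed from the parallel major. But B (B–D#–F#) is foreign: the diatonic iv on degree 4 is Bm, whereas B comes from F# major. It is labeled IV.

I, IV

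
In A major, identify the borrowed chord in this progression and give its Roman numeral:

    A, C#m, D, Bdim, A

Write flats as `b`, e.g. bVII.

The diatonic triads in A major are A, Bm, C#m, D, E, F#m, G#dim. A, C#m and D are all diatonic. Bdim (B–D–F) doesn't fit — on degree 2 A major would have Bm (ii). Bdim is the degree-2 chord of A minor, so it is the borrowed ii°.

ii°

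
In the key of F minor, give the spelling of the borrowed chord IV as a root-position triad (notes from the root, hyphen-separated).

Bb-D-F

The root, Bb, is scale degree 4 — the same note in F minor and F major; only the chord quality changes. In F major the chord on Bb is Bb–D–F.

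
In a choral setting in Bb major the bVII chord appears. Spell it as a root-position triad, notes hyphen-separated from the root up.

bVII is built on the lowered scale degree 7. In Bb major degree 7 is A; lowered it becomes Ab. In Bb minor the chord on Ab is Ab–C–Eb.

Ab-C-Eb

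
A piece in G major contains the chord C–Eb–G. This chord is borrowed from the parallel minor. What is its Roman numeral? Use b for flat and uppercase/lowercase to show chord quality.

The root C is the diatonic 4th degree of G major; the borrowing shows in the chord quality. The diatonic chord on degree 4 would be C (IV), but C–Eb–G is the minor chord from G minor. As a borrowed chord it is labeled iv.

iv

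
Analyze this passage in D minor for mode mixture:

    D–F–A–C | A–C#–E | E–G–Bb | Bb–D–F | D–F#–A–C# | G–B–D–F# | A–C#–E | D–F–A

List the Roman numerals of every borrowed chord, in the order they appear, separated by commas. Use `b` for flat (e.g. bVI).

Imaj7, IVmaj7

The diatonic triads in D minor (with V from harmonic minor) are Dm, Edim, F, Gm, A, Bb, C. Of the given chords, D–F–A–C = Dm7, A–C#–E = A, E–G–Bb = Edim, Bb–D–F = Bb and D–F–A = Dm are diatonic. D–F#–A–C# is not: scale degree 1 in D minor carries Dm (i). In D major the chord on that degree is Dmaj7, so here it functions as Imaj7, borrowed from the parallel major. G–B–D–F# doesn't fit — on degree 4 D minor would have Gm (iv). Gmaj7 is the degree-4 chord of D major, so it is the borrowed IVmaj7.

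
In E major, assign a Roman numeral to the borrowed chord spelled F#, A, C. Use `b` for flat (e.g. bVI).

ii°

F# is scale degree 2 in E major. The diatonic chord on degree 2 would be F#m (ii), but F#–A–C is the diminished chord from E minor. As a borrowed chord it is labeled ii°.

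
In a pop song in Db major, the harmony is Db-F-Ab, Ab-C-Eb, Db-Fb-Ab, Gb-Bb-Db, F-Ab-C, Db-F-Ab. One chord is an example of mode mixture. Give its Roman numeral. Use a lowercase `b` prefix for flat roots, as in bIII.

The diatonic triads in Db major are Db, Ebm, Fm, Gb, Ab, Bbm, Cdim. Db–F–Ab = Db, Ab–C–Eb = Ab, Gb–Bb–Db = Gb and F–Ab–C = Fm all belong to that set. Db–Fb–Ab is not: scale degree 1 in Db major carries Db (I). In Db minor the chord on that degree is Dbm, so here it functions as i, borrowed from the parallel minor.

i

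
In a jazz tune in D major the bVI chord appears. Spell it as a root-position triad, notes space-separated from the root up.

The root of bVI is the lowered 6th degree: B becomes Bb. Building the major chord from the parallel minor on Bb: Bb–D–F.

Bb D F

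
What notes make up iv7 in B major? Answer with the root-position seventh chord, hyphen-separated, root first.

The root, E, is scale degree 4 — the same note in B major and B minor; only the chord quality changes. Building the minor-seventh chord from the parallel minor on E: E–G–B–D.

E-G-B-D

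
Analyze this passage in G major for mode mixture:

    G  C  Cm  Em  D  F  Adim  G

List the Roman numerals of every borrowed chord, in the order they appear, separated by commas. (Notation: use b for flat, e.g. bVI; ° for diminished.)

In G major the diatonic chords are G, Am, Bm, C, D, Em, F#dim. G, C, Em and D all belong to that set. Cm (C–Eb–G) is not: scale degree 4 in G major carries C (IV). In G minor the chord on that degree is Cm, so here it functions as iv, borrowed from the parallel minor. F (F–A–C) doesn't fit — on degree 7 G major would have F#dim (vii°). F is the degree-7 chord of G minor, so it is the borrowed bVII. Adim (A–C–Eb) doesn't fit — on degree 2 G major would have Am (ii). Adim is the degree-2 chord of G minor, so it is the borrowed ii°.

iv, bVII, ii°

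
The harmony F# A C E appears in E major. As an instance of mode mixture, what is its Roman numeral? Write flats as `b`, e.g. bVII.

F# is scale degree 2 in E major. F#–A–C–E is a half-diminished-seventh chord — the form found in E minor, not the diatonic ii (F#m). Borrowed into E major it is written iiø7.

iiø7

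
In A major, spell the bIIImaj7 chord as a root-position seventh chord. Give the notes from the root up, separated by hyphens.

C-E-G-B

bIIImaj7 is built on the lowered scale degree 3. In A major degree 3 is C#; lowered it becomes C. In A minor the chord on C is C–E–G–B.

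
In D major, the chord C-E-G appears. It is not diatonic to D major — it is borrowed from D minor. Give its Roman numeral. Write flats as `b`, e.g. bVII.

bVII

C is the lowered form of scale degree 7 in D major (the diatonic degree 7 is C#). The diatonic chord on degree 7 would be C#dim (vii°), but C–E–G is the major chord from D minor. As a borrowed chord it is labeled bVII.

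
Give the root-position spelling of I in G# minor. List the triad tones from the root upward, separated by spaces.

The root, G#, is scale degree 1 — the same note in G# minor and G# major; only the chord quality changes. In G# major the chord on G# is G#–B#–D#.

G# B# D#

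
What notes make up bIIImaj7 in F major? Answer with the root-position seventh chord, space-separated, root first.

The root of bIIImaj7 is the lowered 3rd degree: A becomes Ab. Stacking thirds in F minor on Ab gives Ab–C–Eb–G.

Ab C Eb G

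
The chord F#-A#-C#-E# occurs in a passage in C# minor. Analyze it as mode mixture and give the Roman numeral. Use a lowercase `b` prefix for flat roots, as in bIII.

IVmaj7

The root F# is the diatonic 4th degree of C# minor; the borrowing shows in the chord quality. Diatonically C# minor has F#m (iv) on that degree; F#–A#–C#–E# is instead the major-seventh chord native to C# major, so it takes the label IVmaj7.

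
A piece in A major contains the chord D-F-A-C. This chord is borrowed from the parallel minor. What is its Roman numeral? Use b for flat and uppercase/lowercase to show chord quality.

The root D is the diatonic 4th degree of A major; the borrowing shows in the chord quality. Diatonically A major has D (IV) on that degree; D–F–A–C is instead the minor-seventh chord native to A minor, so it takes the label iv7.

iv7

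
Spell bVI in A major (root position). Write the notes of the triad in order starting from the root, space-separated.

bVI is built on the lowered scale degree 6. In A major degree 6 is F#; lowered it becomes F. Stacking thirds in A minor on F gives F–A–C.

F A C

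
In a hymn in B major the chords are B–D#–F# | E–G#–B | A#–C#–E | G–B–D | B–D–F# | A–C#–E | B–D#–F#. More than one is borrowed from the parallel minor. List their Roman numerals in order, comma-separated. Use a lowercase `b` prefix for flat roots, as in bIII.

bVI, i, bVII

B major has the diatonic set B, C#m, D#m, E, F#, G#m, A#dim. Of the given chords, B–D#–F# = B, E–G#–B = E and A#–C#–E = A#dim are diatonic. But G–B–D is foreign: the diatonic vi on degree 6 is G#m, whereas G comes from B minor. It is labeled bVI. B–D–F# doesn't fit — on degree 1 B major would have B (I). Bm is the degree-1 chord of B minor, so it is the borrowed i. But A–C#–E is foreign: the diatonic vii° on degree 7 is A#dim, whereas A comes from B minor. It is labeled bVII.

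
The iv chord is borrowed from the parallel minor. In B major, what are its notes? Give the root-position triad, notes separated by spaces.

The root, E, is scale degree 4 — the same note in B major and B minor; only the chord quality changes. Building the minor chord from the parallel minor on E: E–G–B.

E G B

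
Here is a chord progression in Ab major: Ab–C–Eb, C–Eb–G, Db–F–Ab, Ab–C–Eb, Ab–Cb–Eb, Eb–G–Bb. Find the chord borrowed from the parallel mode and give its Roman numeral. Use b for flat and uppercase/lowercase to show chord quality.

In Ab major the diatonic chords are Ab, Bbm, Cm, Db, Eb, Fm, Gdim. Ab–C–Eb = Ab, C–Eb–G = Cm, Db–F–Ab = Db and Eb–G–Bb = Eb are all diatonic. Ab–Cb–Eb doesn't fit — on degree 1 Ab major would have Ab (I). Abm is the degree-1 chord of Ab minor, so it is the borrowed i.

i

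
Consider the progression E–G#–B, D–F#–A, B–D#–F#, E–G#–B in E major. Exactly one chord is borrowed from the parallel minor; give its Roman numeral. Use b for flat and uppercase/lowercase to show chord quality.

The diatonic triads in E major are E, F#m, G#m, A, B, C#m, D#dim. E–G#–B = E and B–D#–F# = B both belong to that set. But D–F#–A is foreign: the diatonic vii° on degree 7 is D#dim, whereas D comes from E minor. It is labeled bVII.

bVII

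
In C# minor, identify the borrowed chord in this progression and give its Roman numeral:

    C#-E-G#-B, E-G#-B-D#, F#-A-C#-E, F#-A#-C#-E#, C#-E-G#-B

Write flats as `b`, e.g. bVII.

IVmaj7

The diatonic triads in C# minor (with V from harmonic minor) are C#m, D#dim, E, F#m, G#, A, B. C#–E–G#–B = C#m7, E–G#–B–D# = Emaj7 and F#–A–C#–E = F#m7 all belong to that set. F#–A#–C#–E# is not: scale degree 4 in C# minor carries F#m (iv). In C# major the chord on that degree is F#maj7, so here it functions as IVmaj7, borrowed from the parallel major.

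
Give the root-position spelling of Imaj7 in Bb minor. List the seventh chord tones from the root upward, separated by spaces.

Bb D F A

The root, Bb, is scale degree 1 — the same note in Bb minor and Bb major; only the chord quality changes. In Bb major the chord on Bb is Bb–D–F–A.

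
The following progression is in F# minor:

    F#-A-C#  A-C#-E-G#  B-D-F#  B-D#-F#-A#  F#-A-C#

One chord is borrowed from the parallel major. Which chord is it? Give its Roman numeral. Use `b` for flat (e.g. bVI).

IVmaj7

The diatonic triads in F# minor (with V from harmonic minor) are F#m, G#dim, A, Bm, C#, D, E. F#–A–C# = F#m, A–C#–E–G# = Amaj7 and B–D–F# = Bm all belong to that set. But B–D#–F#–A# is foreign: the diatonic iv on degree 4 is Bm, whereas Bmaj7 comes from F# major. It is labeled IVmaj7.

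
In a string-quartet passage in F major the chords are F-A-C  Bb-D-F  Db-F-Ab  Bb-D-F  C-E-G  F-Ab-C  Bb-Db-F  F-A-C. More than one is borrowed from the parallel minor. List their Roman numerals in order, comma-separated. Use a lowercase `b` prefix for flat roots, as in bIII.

The diatonic triads in F major are F, Gm, Am, Bb, C, Dm, Edim. F–A–C = F, Bb–D–F = Bb and C–E–G = C are all diatonic. But Db–F–Ab is foreign: the diatonic vi on degree 6 is Dm, whereas Db comes from F minor. It is labeled bVI. F–Ab–C doesn't fit — on degree 1 F major would have F (I). Fm is the degree-1 chord of F minor, so it is the borrowed i. Bb–Db–F doesn't fit — on degree 4 F major would have Bb (IV). Bbm is the degree-4 chord of F minor, so it is the borrowed iv.

bVI, i, iv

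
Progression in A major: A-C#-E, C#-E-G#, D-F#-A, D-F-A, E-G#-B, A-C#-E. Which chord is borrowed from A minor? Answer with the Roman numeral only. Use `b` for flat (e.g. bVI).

iv

The diatonic triads in A major are A, Bm, C#m, D, E, F#m, G#dim. A–C#–E = A, C#–E–G# = C#m, D–F#–A = D and E–G#–B = E are all diatonic. D–F–A is not: scale degree 4 in A major carries D (IV). In A minor the chord on that degree is Dm, so here it functions as iv, borrowed from the parallel minor.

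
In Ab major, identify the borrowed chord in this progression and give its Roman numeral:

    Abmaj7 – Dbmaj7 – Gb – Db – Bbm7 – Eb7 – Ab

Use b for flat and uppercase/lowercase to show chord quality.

The diatonic triads in Ab major are Ab, Bbm, Cm, Db, Eb, Fm, Gdim. Abmaj7, Dbmaj7, Db, Bbm7, Eb7 and Ab all belong to that set. Gb (Gb–Bb–Db) doesn't fit — on degree 7 Ab major would have Gdim (vii°). Gb is the degree-7 chord of Ab minor, so it is the borrowed bVII.

bVII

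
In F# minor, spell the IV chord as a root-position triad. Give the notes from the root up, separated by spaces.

B D# F#

The root, B, is scale degree 4 — the same note in F# minor and F# major; only the chord quality changes. Building the major chord from the parallel major on B: B–D#–F#.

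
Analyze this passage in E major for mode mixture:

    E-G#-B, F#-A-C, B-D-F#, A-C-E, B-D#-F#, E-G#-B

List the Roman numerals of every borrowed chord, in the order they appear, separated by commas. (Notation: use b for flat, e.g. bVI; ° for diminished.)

In E major the diatonic chords are E, F#m, G#m, A, B, C#m, D#dim. Of the given chords, E–G#–B = E and B–D#–F# = B are diatonic. But F#–A–C is foreign: the diatonic ii on degree 2 is F#m, whereas F#dim comes from E minor. It is labeled ii°. B–D–F# is not: scale degree 5 in E major carries B (V). In E minor the chord on that degree is Bm, so here it functions as v, borrowed from the parallel minor. A–C–E is not: scale degree 4 in E major carries A (IV). In E minor the chord on that degree is Am, so here it functions as iv, borrowed from the parallel minor.

ii°, v, iv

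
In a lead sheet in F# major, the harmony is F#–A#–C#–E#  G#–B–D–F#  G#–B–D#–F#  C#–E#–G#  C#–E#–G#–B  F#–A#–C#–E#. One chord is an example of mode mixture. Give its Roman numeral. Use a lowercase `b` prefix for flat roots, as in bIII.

iiø7

The diatonic triads in F# major are F#, G#m, A#m, B, C#, D#m, E#dim. F#–A#–C#–E# = F#maj7, G#–B–D#–F# = G#m7, C#–E#–G# = C# and C#–E#–G#–B = C#7 all belong to that set. G#–B–D–F# is not: scale degree 2 in F# major carries G#m (ii). In F# minor the chord on that degree is G#m7b5, so here it functions as iiø7, borrowed from the parallel minor.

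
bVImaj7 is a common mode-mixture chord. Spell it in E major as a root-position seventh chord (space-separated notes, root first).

C E G B

Scale degree 6 in E major is C#. bVImaj7 uses the lowered form, C, taken from E minor. Stacking thirds in E minor on C gives C–E–G–B.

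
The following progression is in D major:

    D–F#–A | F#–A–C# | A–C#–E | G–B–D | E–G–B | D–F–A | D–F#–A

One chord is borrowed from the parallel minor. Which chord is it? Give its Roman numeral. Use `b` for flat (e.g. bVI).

In D major the diatonic chords are D, Em, F#m, G, A, Bm, C#dim. D–F#–A = D, F#–A–C# = F#m, A–C#–E = A, G–B–D = G and E–G–B = Em are all diatonic. But D–F–A is foreign: the diatonic I on degree 1 is D, whereas Dm comes from D minor. It is labeled i.

i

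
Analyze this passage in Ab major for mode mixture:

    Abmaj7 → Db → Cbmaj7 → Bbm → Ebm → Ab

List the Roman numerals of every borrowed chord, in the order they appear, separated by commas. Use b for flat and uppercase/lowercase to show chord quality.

The diatonic triads in Ab major are Ab, Bbm, Cm, Db, Eb, Fm, Gdim. Of the given chords, Abmaj7, Db, Bbm and Ab are diatonic. Cbmaj7 (Cb–Eb–Gb–Bb) doesn't fit — on degree 3 Ab major would have Cm (iii). Cbmaj7 is the degree-3 chord of Ab minor, so it is the borrowed bIIImaj7. Ebm (Eb–Gb–Bb) is not: scale degree 5 in Ab major carries Eb (V). In Ab minor the chord on that degree is Ebm, so here it functions as v, borrowed from the parallel minor.

bIIImaj7, v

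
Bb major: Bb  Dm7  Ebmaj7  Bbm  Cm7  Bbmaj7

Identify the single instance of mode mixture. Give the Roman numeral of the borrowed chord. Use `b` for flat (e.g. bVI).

Bb major has the diatonic set Bb, Cm, Dm, Eb, F, Gm, Adim. Bb, Dm7, Ebmaj7, Cm7 and Bbmaj7 are all diatonic. Bbm (Bb–Db–F) doesn't fit — on degree 1 Bb major would have Bb (I). Bbm is the degree-1 chord of Bb minor, so it is the borrowed i.

i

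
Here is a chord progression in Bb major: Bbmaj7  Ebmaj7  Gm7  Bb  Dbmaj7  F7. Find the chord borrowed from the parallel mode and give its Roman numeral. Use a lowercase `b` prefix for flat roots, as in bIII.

The diatonic triads in Bb major are Bb, Cm, Dm, Eb, F, Gm, Adim. Bbmaj7, Ebmaj7, Gm7, Bb and F7 are all diatonic. Dbmaj7 (Db–F–Ab–C) doesn't fit — on degree 3 Bb major would have Dm (iii). Dbmaj7 is the degree-3 chord of Bb minor, so it is the borrowed bIIImaj7.

bIIImaj7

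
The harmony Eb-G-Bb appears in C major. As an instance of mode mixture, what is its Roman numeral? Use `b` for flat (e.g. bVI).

bIII

Eb is the lowered form of scale degree 3 in C major (the diatonic degree 3 is E). Diatonically C major has Em (iii) on that degree; Eb–G–Bb is instead the major chord native to C minor, so it takes the label bIII.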